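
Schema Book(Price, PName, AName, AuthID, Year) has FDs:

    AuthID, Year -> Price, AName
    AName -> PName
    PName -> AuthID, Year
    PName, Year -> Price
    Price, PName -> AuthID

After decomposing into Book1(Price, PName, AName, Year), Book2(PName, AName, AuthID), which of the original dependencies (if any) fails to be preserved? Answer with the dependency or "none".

AuthID, Year -> Price, AName

Check AuthID, Year → Price, AName: no single fragment contains all of {Price, AName, AuthID, Year}, and the restricted closure of {AuthID, Year} across the fragments never reaches {Price, AName}.
AName → PName is preserved.
PName → AuthID, Year is preserved.
PName, Year → Price is preserved.
Price, PName → AuthID is preserved.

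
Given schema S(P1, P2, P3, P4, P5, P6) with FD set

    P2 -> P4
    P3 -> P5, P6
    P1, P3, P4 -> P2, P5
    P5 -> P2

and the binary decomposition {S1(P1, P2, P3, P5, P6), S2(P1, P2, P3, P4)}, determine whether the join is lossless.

Common attributes: S1 ∩ S2 = {P1, P2, P3}.
Closure of {P1, P2, P3}: P2 → P4 applies, adding P4; P3 → P5, P6 applies, adding P5, P6. So (P1, P2, P3)⁺ = {P1, P2, P3, P4, P5, P6}.
This closure contains every attribute of S1, so S1 ∩ S2 → S1. The join is lossless.

Yes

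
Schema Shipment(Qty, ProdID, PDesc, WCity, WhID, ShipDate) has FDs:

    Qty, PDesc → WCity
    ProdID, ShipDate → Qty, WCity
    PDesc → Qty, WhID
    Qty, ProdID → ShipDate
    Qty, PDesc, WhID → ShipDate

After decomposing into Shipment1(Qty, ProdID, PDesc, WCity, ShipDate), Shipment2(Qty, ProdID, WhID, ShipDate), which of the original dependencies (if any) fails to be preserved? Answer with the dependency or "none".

Check PDesc → Qty, WhID: no single fragment contains all of {Qty, PDesc, WhID}, and the restricted closure of {PDesc} across the fragments never reaches {Qty, WhID}.
Qty, PDesc → WCity is preserved.
ProdID, ShipDate → Qty, WCity is preserved.
Qty, ProdID → ShipDate is preserved.
Qty, PDesc, WhID → ShipDate is preserved.

PDesc → Qty, WhID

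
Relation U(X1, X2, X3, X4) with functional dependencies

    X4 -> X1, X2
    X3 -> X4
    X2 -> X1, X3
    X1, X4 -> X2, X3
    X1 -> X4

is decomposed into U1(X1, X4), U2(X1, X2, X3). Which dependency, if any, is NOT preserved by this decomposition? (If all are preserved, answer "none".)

X4 → X1, X2: restricted closure across fragments reaches X1, X2.
X3 → X4: restricted closure across fragments reaches X4.
X2 → X1, X3 lies within U2.
X1, X4 → X2, X3: restricted closure across fragments reaches X2, X3.
X1 → X4 lies within U1.
Every dependency is enforceable on the fragments, so the decomposition is dependency-preserving.

none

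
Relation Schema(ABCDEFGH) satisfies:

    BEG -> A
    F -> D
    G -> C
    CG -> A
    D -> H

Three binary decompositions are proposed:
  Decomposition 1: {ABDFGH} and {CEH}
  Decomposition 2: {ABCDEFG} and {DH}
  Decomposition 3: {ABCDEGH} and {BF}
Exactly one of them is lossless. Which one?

Decomposition 1: common = {H}, closure = {H} → lossy.
Decomposition 2: common = {D}, closure = {DH} → lossless.
Decomposition 3: common = {B}, closure = {B} → lossy.

Decomposition 2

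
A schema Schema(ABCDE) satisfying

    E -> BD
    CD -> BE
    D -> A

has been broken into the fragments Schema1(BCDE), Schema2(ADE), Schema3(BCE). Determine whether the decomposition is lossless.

Yes

Chase test. Columns are ABCDE; row i has aⱼ where attribute j ∈ Schemai, else bᵢⱼ.
Initial tableau (one row per fragment):
  row 1: b11 a2 a3 a4 a5
  row 2: a1 b22 b23 a4 a5
  row 3: b31 a2 a3 b34 a5
Rows 1 and 2 agree on E; apply E→BD and equate their BD entries.
Rows 1 and 3 agree on E; apply E→BD and equate their BD entries.
Rows 1 and 2 agree on D; apply D→A and equate their A entries.
Rows 1 and 3 agree on D; apply D→A and equate their A entries.
Row 1 is now all distinguished symbols — the join is lossless.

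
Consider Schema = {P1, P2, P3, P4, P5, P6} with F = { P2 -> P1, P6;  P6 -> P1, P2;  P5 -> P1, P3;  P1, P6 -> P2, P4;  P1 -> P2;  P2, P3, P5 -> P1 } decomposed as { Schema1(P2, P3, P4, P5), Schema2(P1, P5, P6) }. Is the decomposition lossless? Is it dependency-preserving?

Lossless test: (P5)⁺ = {P1, P2, P3, P4, P5, P6}, which contains all of one fragment — lossless.
Dependency preservation: the restricted closure of {P2} across the fragments never reaches {P1, P6}, so P2 → P1, P6 cannot be enforced without a join — not preserved.

lossless but not dependency-preserving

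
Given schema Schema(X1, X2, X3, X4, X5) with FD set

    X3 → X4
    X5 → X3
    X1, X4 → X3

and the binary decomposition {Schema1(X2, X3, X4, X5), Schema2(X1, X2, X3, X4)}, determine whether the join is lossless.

No

Common attributes: Schema1 ∩ Schema2 = {X2, X3, X4}.
No dependency enlarges {X2, X3, X4}, so (X2, X3, X4)⁺ = {X2, X3, X4}.
The closure contains neither all of Schema1 = {X2, X3, X4, X5} nor all of Schema2 = {X1, X2, X3, X4}, so the common attributes are not a superkey of either fragment. The join is lossy.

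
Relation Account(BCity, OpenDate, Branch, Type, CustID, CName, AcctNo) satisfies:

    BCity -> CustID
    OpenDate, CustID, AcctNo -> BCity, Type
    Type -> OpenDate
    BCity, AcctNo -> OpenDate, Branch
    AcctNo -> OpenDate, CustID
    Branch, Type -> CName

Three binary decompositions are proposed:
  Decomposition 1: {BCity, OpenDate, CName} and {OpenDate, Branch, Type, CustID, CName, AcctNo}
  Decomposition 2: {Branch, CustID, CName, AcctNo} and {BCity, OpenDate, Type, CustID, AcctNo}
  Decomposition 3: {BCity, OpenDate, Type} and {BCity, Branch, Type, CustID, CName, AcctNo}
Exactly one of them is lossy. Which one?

Decomposition 1

Decomposition 1: common = {OpenDate, CName}, closure = {OpenDate, CName} → lossy.
Decomposition 2: common = {CustID, AcctNo}, closure = {BCity, OpenDate, Branch, Type, CustID, CName, AcctNo} → lossless.
Decomposition 3: common = {BCity, Type}, closure = {BCity, OpenDate, Type, CustID} → lossless.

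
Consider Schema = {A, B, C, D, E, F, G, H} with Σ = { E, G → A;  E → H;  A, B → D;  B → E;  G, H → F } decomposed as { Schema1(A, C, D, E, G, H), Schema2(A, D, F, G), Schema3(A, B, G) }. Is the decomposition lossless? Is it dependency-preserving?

Lossless test (chase): applying each FD to every pair of rows produces no changes in the tableau, so no row becomes fully distinguished — the join is lossy.
Dependency preservation: the restricted closure of {A, B} across the fragments never reaches {D}, so A, B → D cannot be enforced without a join — not preserved.

lossy and not dependency-preserving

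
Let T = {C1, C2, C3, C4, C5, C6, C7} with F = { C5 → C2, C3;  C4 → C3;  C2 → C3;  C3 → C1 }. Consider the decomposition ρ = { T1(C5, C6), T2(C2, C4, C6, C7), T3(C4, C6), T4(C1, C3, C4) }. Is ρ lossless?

No

Chase test. Columns are C1, C2, C3, C4, C5, C6, C7; row i has aⱼ where attribute j ∈ Ti, else bᵢⱼ.
Initial tableau (one row per fragment):
  row 1: b11 b12 b13 b14 a5 a6 b17
  row 2: b21 a2 b23 a4 b25 a6 a7
  row 3: b31 b32 b33 a4 b35 a6 b37
  row 4: a1 b42 a3 a4 b45 b46 b47
Rows 2 and 3 agree on C4; apply C4→C3 and equate their C3 entries.
Rows 2 and 4 agree on C4; apply C4→C3 and equate their C3 entries.
Rows 2 and 3 agree on C3; apply C3→C1 and equate their C1 entries.
Rows 2 and 4 agree on C3; apply C3→C1 and equate their C1 entries.
No row becomes fully distinguished — the join is lossy.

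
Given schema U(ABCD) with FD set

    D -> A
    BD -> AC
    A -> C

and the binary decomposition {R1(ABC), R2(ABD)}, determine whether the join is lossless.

Common attributes: R1 ∩ R2 = {AB}.
Closure of {AB}: A → C applies, adding C. So (AB)⁺ = {ABC}.
This closure contains every attribute of R1, so R1 ∩ R2 → R1. The join is lossless.

Yes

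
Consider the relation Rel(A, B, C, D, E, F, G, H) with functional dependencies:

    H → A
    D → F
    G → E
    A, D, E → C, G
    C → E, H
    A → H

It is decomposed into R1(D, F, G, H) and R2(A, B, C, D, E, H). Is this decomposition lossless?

No

Common attributes: R1 ∩ R2 = {D, H}.
Closure of {D, H}: H → A applies, adding A; D → F applies, adding F. So (D, H)⁺ = {A, D, F, H}.
The closure contains neither all of R1 = {D, F, G, H} nor all of R2 = {A, B, C, D, E, H}, so the common attributes are not a superkey of either fragment. The join is lossy.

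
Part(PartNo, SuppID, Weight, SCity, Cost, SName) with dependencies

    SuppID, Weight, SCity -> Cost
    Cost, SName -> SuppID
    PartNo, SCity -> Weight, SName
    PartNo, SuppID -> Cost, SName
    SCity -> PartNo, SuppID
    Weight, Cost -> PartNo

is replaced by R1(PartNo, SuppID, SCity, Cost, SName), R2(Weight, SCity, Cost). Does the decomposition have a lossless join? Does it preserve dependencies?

lossless but not dependency-preserving

Lossless test: (SCity, Cost)⁺ = {PartNo, SuppID, Weight, SCity, Cost, SName}, which contains all of one fragment — lossless.
Dependency preservation: the restricted closure of {Weight, Cost} across the fragments never reaches {PartNo}, so Weight, Cost → PartNo cannot be enforced without a join — not preserved.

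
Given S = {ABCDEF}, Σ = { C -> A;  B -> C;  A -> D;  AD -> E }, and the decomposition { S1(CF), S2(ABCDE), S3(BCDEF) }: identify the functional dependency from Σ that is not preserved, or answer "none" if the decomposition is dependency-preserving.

none

C → A lies within S2.
B → C lies within S2.
A → D lies within S2.
AD → E lies within S2.
Every dependency is enforceable on the fragments, so the decomposition is dependency-preserving.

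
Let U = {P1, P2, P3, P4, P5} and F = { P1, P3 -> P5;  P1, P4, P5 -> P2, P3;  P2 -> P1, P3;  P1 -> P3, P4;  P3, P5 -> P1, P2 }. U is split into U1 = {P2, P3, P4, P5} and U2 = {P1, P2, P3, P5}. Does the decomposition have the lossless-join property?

Yes

Common attributes: U1 ∩ U2 = {P2, P3, P5}.
Closure of {P2, P3, P5}: P2 → P1, P3 applies, adding P1; P1 → P3, P4 applies, adding P4. So (P2, P3, P5)⁺ = {P1, P2, P3, P4, P5}.
This closure contains every attribute of U1, so U1 ∩ U2 → U1. The join is lossless.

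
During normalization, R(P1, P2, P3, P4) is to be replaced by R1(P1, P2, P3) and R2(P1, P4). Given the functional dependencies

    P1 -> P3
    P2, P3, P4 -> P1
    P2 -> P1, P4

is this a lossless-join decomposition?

No

Common attributes: R1 ∩ R2 = {P1}.
Closure of {P1}: P1 → P3 applies, adding P3. So (P1)⁺ = {P1, P3}.
The closure contains neither all of R1 = {P1, P2, P3} nor all of R2 = {P1, P4}, so the common attributes are not a superkey of either fragment. The join is lossy.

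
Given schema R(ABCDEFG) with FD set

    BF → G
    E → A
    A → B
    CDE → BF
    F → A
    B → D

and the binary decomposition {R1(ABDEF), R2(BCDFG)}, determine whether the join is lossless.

Common attributes: R1 ∩ R2 = {BDF}.
Closure of {BDF}: BF → G applies, adding G; F → A applies, adding A. So (BDF)⁺ = {ABDFG}.
The closure contains neither all of R1 = {ABDEF} nor all of R2 = {BCDFG}, so the common attributes are not a superkey of either fragment. The join is lossy.

No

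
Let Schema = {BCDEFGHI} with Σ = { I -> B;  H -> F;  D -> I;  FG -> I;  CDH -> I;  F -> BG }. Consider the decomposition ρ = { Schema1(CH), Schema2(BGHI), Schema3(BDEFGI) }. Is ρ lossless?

No

Chase test. Columns are BCDEFGHI; row i has aⱼ where attribute j ∈ Schemai, else bᵢⱼ.
Initial tableau (one row per fragment):
  row 1: b11 a2 b13 b14 b15 b16 a7 b18
  row 2: a1 b22 b23 b24 b25 a6 a7 a8
  row 3: a1 b32 a3 a4 a5 a6 b37 a8
Rows 1 and 2 agree on H; apply H→F and equate their F entries.
Rows 1 and 2 agree on F; apply F→BG and equate their BG entries.
Rows 1 and 2 agree on FG; apply FG→I and equate their I entries.
No row becomes fully distinguished — the join is lossy.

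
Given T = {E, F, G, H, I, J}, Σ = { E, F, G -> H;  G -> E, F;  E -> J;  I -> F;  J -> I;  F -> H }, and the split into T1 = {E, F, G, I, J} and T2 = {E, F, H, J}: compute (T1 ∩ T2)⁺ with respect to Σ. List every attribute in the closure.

T1 ∩ T2 = {E, F, J}.
J → I applies, adding I
F → H applies, adding H
Closure: {E, F, H, I, J}.

E, F, H, I, J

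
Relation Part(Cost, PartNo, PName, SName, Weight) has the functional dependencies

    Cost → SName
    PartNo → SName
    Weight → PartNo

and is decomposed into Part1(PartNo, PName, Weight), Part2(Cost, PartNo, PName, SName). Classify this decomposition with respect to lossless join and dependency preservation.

lossy but dependency-preserving

Lossless test: (PartNo, PName)⁺ = {PartNo, PName, SName}, which is a superkey of neither fragment — lossy.
Dependency preservation: every FD's attributes lie within a single fragment, so each can be enforced locally — preserved.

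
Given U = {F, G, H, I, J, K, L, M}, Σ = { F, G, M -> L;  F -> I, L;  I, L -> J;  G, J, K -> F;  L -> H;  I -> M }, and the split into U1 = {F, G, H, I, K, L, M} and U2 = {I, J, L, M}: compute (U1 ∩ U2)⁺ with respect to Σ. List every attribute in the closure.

H, I, J, L, M

U1 ∩ U2 = {I, L, M}.
I, L → J applies, adding J
L → H applies, adding H
Closure: {H, I, J, L, M}.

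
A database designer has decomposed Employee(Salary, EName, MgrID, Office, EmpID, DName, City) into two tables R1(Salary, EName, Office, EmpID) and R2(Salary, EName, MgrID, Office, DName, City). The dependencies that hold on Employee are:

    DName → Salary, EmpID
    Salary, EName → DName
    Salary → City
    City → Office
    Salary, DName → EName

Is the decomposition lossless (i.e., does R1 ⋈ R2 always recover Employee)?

Common attributes: R1 ∩ R2 = {Salary, EName, Office}.
Closure of {Salary, EName, Office}: Salary, EName → DName applies, adding DName; Salary → City applies, adding City; DName → Salary, EmpID applies, adding EmpID. So (Salary, EName, Office)⁺ = {Salary, EName, Office, EmpID, DName, City}.
This closure contains every attribute of R1, so R1 ∩ R2 → R1. The join is lossless.

Yes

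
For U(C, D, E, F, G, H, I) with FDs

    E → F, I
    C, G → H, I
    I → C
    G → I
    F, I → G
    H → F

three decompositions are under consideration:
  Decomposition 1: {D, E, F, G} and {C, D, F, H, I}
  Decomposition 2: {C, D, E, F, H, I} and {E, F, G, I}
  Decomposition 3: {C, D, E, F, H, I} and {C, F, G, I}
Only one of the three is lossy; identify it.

Decomposition 1

Decomposition 1: common = {D, F}, closure = {D, F} → lossy.
Decomposition 2: common = {E, F, I}, closure = {C, E, F, G, H, I} → lossless.
Decomposition 3: common = {C, F, I}, closure = {C, F, G, H, I} → lossless.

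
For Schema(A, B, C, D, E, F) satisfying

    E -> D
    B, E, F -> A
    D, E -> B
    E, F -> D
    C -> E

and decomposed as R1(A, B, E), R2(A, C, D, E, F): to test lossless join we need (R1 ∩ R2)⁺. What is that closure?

R1 ∩ R2 = {A, E}.
E → D applies, adding D
D, E → B applies, adding B
Closure: {A, B, D, E}.

A, B, D, E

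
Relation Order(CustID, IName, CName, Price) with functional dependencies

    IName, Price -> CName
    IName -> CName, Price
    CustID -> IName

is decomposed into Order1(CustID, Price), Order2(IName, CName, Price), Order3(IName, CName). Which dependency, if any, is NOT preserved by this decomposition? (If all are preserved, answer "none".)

CustID -> IName

Check CustID → IName: no single fragment contains all of {CustID, IName}, and the restricted closure of {CustID} across the fragments never reaches {IName}.
IName, Price → CName is preserved.
IName → CName, Price is preserved.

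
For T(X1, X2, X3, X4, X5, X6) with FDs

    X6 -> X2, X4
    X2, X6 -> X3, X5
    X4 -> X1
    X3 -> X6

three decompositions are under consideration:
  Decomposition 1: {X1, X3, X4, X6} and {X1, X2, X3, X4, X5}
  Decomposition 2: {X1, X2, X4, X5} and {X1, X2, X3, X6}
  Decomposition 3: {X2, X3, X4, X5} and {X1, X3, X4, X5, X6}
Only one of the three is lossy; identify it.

Decomposition 2

Decomposition 1: common = {X1, X3, X4}, closure = {X1, X2, X3, X4, X5, X6} → lossless.
Decomposition 2: common = {X1, X2}, closure = {X1, X2} → lossy.
Decomposition 3: common = {X3, X4, X5}, closure = {X1, X2, X3, X4, X5, X6} → lossless.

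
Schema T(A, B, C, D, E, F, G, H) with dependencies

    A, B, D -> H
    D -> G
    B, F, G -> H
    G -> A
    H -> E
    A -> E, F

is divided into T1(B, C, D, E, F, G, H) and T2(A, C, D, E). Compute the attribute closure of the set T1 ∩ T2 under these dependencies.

T1 ∩ T2 = {C, D, E}.
D → G applies, adding G
G → A applies, adding A
A → E, F applies, adding F
Closure: {A, C, D, E, F, G}.

A, C, D, E, F, G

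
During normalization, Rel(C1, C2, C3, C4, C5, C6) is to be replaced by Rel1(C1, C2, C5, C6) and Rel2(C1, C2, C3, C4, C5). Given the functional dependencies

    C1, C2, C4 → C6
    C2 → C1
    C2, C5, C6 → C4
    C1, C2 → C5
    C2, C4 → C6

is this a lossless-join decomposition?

No

Common attributes: Rel1 ∩ Rel2 = {C1, C2, C5}.
No dependency enlarges {C1, C2, C5}, so (C1, C2, C5)⁺ = {C1, C2, C5}.
The closure contains neither all of Rel1 = {C1, C2, C5, C6} nor all of Rel2 = {C1, C2, C3, C4, C5}, so the common attributes are not a superkey of either fragment. The join is lossy.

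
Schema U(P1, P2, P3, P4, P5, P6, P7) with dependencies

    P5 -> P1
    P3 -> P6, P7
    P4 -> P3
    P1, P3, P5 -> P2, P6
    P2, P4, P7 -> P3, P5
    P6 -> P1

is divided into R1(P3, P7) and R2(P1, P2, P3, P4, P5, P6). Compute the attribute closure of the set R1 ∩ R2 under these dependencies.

R1 ∩ R2 = {P3}.
P3 → P6, P7 applies, adding P6, P7
P6 → P1 applies, adding P1
Closure: {P1, P3, P6, P7}.

P1, P3, P6, P7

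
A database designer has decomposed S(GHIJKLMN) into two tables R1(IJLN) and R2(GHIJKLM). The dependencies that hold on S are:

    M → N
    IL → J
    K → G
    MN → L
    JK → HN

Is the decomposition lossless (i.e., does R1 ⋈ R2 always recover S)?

No

Common attributes: R1 ∩ R2 = {IJL}.
No dependency enlarges {IJL}, so (IJL)⁺ = {IJL}.
The closure contains neither all of R1 = {IJLN} nor all of R2 = {GHIJKLM}, so the common attributes are not a superkey of either fragment. The join is lossy.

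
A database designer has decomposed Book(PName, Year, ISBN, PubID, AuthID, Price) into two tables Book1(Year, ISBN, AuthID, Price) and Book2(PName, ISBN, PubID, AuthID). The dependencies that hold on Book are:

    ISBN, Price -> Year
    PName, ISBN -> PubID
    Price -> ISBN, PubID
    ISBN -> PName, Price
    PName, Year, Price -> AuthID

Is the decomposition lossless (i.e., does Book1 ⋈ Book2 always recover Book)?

Yes

Common attributes: Book1 ∩ Book2 = {ISBN, AuthID}.
Closure of {ISBN, AuthID}: ISBN → PName, Price applies, adding PName, Price; ISBN, Price → Year applies, adding Year; PName, ISBN → PubID applies, adding PubID. So (ISBN, AuthID)⁺ = {PName, Year, ISBN, PubID, AuthID, Price}.
This closure contains every attribute of Book1, so Book1 ∩ Book2 → Book1. The join is lossless.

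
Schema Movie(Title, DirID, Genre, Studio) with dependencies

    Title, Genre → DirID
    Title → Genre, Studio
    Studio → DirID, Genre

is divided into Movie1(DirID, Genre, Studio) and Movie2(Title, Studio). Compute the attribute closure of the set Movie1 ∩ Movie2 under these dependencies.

DirID, Genre, Studio

Movie1 ∩ Movie2 = {Studio}.
Studio → DirID, Genre applies, adding DirID, Genre
Closure: {DirID, Genre, Studio}.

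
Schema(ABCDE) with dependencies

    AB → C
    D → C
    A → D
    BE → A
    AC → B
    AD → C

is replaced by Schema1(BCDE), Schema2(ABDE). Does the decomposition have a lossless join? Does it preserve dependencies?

lossless and dependency-preserving

Lossless test: (BDE)⁺ = {ABCDE}, which contains all of one fragment — lossless.
Dependency preservation: AB → C; AC → B; AD → C are not contained in any single fragment, but the restricted closure of each left-hand side across the fragments still reaches the right-hand side; the remaining FDs each lie inside some fragment. All dependencies are preserved.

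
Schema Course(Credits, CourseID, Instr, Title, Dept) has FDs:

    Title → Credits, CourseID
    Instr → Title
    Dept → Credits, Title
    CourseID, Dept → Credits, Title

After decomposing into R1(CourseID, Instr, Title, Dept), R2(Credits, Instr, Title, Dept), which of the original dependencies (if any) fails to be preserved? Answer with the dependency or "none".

none

Title → Credits, CourseID: restricted closure across fragments reaches Credits, CourseID.
Instr → Title lies within R1.
Dept → Credits, Title lies within R2.
CourseID, Dept → Credits, Title: restricted closure across fragments reaches Credits, Title.
Every dependency is enforceable on the fragments, so the decomposition is dependency-preserving.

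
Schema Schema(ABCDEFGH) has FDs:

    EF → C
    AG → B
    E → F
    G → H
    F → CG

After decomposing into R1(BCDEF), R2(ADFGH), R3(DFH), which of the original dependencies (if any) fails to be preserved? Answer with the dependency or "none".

AG → B

Check AG → B: no single fragment contains all of {ABG}, and the restricted closure of {AG} across the fragments never reaches {B}.
EF → C is preserved.
E → F is preserved.
G → H is preserved.
F → CG is preserved.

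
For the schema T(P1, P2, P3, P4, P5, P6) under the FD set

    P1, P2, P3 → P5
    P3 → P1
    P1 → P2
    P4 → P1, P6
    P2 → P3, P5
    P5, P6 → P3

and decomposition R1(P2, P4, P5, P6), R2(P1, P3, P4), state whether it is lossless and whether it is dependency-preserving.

lossless but not dependency-preserving

Lossless test: (P4)⁺ = {P1, P2, P3, P4, P5, P6}, which contains all of one fragment — lossless.
Dependency preservation: the restricted closure of {P1} across the fragments never reaches {P2}, so P1 → P2 cannot be enforced without a join — not preserved.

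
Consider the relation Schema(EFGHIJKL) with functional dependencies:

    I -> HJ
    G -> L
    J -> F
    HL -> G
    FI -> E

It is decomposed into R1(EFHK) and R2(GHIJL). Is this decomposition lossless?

Common attributes: R1 ∩ R2 = {H}.
No dependency enlarges {H}, so (H)⁺ = {H}.
The closure contains neither all of R1 = {EFHK} nor all of R2 = {GHIJL}, so the common attributes are not a superkey of either fragment. The join is lossy.

No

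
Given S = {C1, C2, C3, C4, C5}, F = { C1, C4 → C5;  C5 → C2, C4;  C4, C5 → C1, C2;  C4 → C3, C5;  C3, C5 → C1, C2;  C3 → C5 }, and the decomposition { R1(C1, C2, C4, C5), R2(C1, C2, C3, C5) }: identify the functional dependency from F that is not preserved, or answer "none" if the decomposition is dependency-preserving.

none

C1, C4 → C5 lies within R1.
C5 → C2, C4 lies within R1.
C4, C5 → C1, C2 lies within R1.
C4 → C3, C5: restricted closure across fragments reaches C3, C5.
C3, C5 → C1, C2 lies within R2.
C3 → C5 lies within R2.
Every dependency is enforceable on the fragments, so the decomposition is dependency-preserving.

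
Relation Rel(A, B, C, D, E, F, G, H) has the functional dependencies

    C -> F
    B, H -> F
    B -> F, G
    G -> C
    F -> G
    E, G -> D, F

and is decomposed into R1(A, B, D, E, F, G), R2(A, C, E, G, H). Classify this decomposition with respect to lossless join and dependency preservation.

Lossless test: (A, E, G)⁺ = {A, C, D, E, F, G}, which is a superkey of neither fragment — lossy.
Dependency preservation: C → F; B, H → F are not contained in any single fragment, but the restricted closure of each left-hand side across the fragments still reaches the right-hand side; the remaining FDs each lie inside some fragment. All dependencies are preserved.

lossy but dependency-preserving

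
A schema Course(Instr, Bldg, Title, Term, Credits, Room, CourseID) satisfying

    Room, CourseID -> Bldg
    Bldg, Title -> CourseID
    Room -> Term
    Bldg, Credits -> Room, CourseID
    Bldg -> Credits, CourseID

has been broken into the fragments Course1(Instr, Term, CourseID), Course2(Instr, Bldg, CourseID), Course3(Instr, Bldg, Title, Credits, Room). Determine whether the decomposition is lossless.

No

Chase test. Columns are Instr, Bldg, Title, Term, Credits, Room, CourseID; row i has aⱼ where attribute j ∈ Coursei, else bᵢⱼ.
Initial tableau (one row per fragment):
  row 1: a1 b12 b13 a4 b15 b16 a7
  row 2: a1 a2 b23 b24 b25 b26 a7
  row 3: a1 a2 a3 b34 a5 a6 b37
Rows 2 and 3 agree on Bldg; apply Bldg→Credits, CourseID and equate their Credits, CourseID entries.
Rows 2 and 3 agree on Bldg, Credits; apply Bldg, Credits→Room, CourseID and equate their Room, CourseID entries.
Rows 2 and 3 agree on Room; apply Room→Term and equate their Term entries.
No row becomes fully distinguished — the join is lossy.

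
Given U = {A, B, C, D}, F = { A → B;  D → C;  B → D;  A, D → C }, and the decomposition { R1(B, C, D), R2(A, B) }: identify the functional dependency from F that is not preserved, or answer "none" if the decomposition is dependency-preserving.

none

A → B lies within R2.
D → C lies within R1.
B → D lies within R1.
A, D → C: restricted closure across fragments reaches C.
Every dependency is enforceable on the fragments, so the decomposition is dependency-preserving.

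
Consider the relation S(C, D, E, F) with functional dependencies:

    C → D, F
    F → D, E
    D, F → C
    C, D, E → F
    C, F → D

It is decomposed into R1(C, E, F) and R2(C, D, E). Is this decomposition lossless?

Common attributes: R1 ∩ R2 = {C, E}.
Closure of {C, E}: C → D, F applies, adding D, F. So (C, E)⁺ = {C, D, E, F}.
This closure contains every attribute of R1, so R1 ∩ R2 → R1. The join is lossless.

Yes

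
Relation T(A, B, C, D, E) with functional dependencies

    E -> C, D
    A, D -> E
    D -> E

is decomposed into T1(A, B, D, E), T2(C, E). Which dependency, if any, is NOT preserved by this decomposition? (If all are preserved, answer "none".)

E → C, D: restricted closure across fragments reaches C, D.
A, D → E lies within T1.
D → E lies within T1.
Every dependency is enforceable on the fragments, so the decomposition is dependency-preserving.

none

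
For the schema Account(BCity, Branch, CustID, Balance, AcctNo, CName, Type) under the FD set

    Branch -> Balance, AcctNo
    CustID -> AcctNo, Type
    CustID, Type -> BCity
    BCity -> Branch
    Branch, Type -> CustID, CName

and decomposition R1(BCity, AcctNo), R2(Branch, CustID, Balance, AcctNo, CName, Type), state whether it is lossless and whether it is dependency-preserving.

Lossless test: (AcctNo)⁺ = {AcctNo}, which is a superkey of neither fragment — lossy.
Dependency preservation: the restricted closure of {CustID, Type} across the fragments never reaches {BCity}, so CustID, Type → BCity cannot be enforced without a join — not preserved.

lossy and not dependency-preserving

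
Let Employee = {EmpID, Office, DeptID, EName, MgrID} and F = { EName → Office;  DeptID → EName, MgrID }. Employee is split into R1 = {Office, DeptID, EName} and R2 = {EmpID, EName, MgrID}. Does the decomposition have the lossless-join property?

Common attributes: R1 ∩ R2 = {EName}.
Closure of {EName}: EName → Office applies, adding Office. So (EName)⁺ = {Office, EName}.
The closure contains neither all of R1 = {Office, DeptID, EName} nor all of R2 = {EmpID, EName, MgrID}, so the common attributes are not a superkey of either fragment. The join is lossy.

No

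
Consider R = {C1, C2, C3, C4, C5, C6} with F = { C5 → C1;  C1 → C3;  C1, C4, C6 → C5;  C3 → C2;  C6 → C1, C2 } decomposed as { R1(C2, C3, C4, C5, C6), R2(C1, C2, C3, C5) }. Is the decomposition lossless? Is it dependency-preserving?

lossless but not dependency-preserving

Lossless test: (C2, C3, C5)⁺ = {C1, C2, C3, C5}, which contains all of one fragment — lossless.
Dependency preservation: the restricted closure of {C6} across the fragments never reaches {C1, C2}, so C6 → C1, C2 cannot be enforced without a join — not preserved.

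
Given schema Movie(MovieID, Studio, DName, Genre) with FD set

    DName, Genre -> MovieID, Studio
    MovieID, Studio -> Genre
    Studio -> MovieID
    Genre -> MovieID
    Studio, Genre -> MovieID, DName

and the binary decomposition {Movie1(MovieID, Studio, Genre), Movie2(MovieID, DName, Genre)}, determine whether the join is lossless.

Common attributes: Movie1 ∩ Movie2 = {MovieID, Genre}.
No dependency enlarges {MovieID, Genre}, so (MovieID, Genre)⁺ = {MovieID, Genre}.
The closure contains neither all of Movie1 = {MovieID, Studio, Genre} nor all of Movie2 = {MovieID, DName, Genre}, so the common attributes are not a superkey of either fragment. The join is lossy.

No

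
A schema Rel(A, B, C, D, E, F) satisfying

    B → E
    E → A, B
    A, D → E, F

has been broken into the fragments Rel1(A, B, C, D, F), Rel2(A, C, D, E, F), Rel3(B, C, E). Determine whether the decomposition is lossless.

Yes

Chase test. Columns are A, B, C, D, E, F; row i has aⱼ where attribute j ∈ Reli, else bᵢⱼ.
Initial tableau (one row per fragment):
  row 1: a1 a2 a3 a4 b15 a6
  row 2: a1 b22 a3 a4 a5 a6
  row 3: b31 a2 a3 b34 a5 b36
Rows 1 and 3 agree on B; apply B→E and equate their E entries.
Rows 1 and 2 agree on E; apply E→A, B and equate their A, B entries.
Rows 1 and 3 agree on E; apply E→A, B and equate their A, B entries.
Row 1 is now all distinguished symbols — the join is lossless.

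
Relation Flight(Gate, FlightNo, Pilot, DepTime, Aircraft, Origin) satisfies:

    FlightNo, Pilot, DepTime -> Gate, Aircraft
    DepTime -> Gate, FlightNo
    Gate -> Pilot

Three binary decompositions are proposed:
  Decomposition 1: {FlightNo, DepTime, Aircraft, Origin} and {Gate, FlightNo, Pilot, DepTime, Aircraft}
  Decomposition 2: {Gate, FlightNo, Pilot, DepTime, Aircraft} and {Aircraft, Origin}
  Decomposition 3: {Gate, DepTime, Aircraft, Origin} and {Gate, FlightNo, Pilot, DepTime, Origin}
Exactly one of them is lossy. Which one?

Decomposition 1: common = {FlightNo, DepTime, Aircraft}, closure = {Gate, FlightNo, Pilot, DepTime, Aircraft} → lossless.
Decomposition 2: common = {Aircraft}, closure = {Aircraft} → lossy.
Decomposition 3: common = {Gate, DepTime, Origin}, closure = {Gate, FlightNo, Pilot, DepTime, Aircraft, Origin} → lossless.

Decomposition 2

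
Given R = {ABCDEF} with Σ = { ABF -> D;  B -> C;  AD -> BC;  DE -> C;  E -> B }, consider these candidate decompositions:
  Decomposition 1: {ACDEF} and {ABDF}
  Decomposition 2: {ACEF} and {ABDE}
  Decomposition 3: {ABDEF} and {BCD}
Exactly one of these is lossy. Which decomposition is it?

Decomposition 2

Decomposition 1: common = {ADF}, closure = {ABCDF} → lossless.
Decomposition 2: common = {AE}, closure = {ABCE} → lossy.
Decomposition 3: common = {BD}, closure = {BCD} → lossless.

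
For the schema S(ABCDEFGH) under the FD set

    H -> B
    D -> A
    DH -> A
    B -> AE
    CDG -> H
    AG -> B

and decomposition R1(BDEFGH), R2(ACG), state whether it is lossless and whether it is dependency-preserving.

Lossless test: (G)⁺ = {G}, which is a superkey of neither fragment — lossy.
Dependency preservation: the restricted closure of {D} across the fragments never reaches {A}, so D → A cannot be enforced without a join — not preserved.

lossy and not dependency-preserving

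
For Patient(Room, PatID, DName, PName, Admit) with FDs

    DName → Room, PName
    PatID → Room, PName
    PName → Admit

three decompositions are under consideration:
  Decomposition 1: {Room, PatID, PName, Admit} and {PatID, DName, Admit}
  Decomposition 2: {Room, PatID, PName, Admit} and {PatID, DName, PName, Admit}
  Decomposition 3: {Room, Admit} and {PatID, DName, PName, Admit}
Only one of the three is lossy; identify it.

Decomposition 1: common = {PatID, Admit}, closure = {Room, PatID, PName, Admit} → lossless.
Decomposition 2: common = {PatID, PName, Admit}, closure = {Room, PatID, PName, Admit} → lossless.
Decomposition 3: common = {Admit}, closure = {Admit} → lossy.

Decomposition 3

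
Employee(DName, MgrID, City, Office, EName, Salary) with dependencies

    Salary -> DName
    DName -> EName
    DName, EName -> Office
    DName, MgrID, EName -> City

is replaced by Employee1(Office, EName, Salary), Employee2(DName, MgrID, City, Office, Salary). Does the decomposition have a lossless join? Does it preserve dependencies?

Lossless test: (Office, Salary)⁺ = {DName, Office, EName, Salary}, which contains all of one fragment — lossless.
Dependency preservation: the restricted closure of {DName} across the fragments never reaches {EName}, so DName → EName cannot be enforced without a join — not preserved.

lossless but not dependency-preserving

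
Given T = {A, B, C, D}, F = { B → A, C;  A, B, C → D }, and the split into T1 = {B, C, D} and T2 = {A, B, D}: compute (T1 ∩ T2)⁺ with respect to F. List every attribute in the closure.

A, B, C, D

T1 ∩ T2 = {B, D}.
B → A, C applies, adding A, C
Closure: {A, B, C, D}.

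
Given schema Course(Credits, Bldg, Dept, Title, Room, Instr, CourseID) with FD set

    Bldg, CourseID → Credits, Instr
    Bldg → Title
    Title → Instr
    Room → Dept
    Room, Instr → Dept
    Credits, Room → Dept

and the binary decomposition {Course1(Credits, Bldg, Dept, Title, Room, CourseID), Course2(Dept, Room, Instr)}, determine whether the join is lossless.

No

Common attributes: Course1 ∩ Course2 = {Dept, Room}.
No dependency enlarges {Dept, Room}, so (Dept, Room)⁺ = {Dept, Room}.
The closure contains neither all of Course1 = {Credits, Bldg, Dept, Title, Room, CourseID} nor all of Course2 = {Dept, Room, Instr}, so the common attributes are not a superkey of either fragment. The join is lossy.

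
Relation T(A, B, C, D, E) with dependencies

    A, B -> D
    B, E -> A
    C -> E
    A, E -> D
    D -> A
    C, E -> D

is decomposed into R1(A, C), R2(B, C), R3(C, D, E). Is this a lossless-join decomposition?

Yes

Chase test. Columns are A, B, C, D, E; row i has aⱼ where attribute j ∈ Ri, else bᵢⱼ.
Initial tableau (one row per fragment):
  row 1: a1 b12 a3 b14 b15
  row 2: b21 a2 a3 b24 b25
  row 3: b31 b32 a3 a4 a5
Rows 1 and 2 agree on C; apply C→E and equate their E entries.
Rows 1 and 3 agree on C; apply C→E and equate their E entries.
Rows 1 and 2 agree on C, E; apply C, E→D and equate their D entries.
Rows 1 and 3 agree on C, E; apply C, E→D and equate their D entries.
Rows 1 and 2 agree on D; apply D→A and equate their A entries.
Rows 1 and 3 agree on D; apply D→A and equate their A entries.
Row 2 is now all distinguished symbols — the join is lossless.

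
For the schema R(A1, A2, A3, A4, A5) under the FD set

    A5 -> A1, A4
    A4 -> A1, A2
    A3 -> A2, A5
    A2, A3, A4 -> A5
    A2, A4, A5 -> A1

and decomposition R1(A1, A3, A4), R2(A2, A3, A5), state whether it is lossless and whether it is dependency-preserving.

Lossless test: (A3)⁺ = {A1, A2, A3, A4, A5}, which contains all of one fragment — lossless.
Dependency preservation: the restricted closure of {A5} across the fragments never reaches {A1, A4}, so A5 → A1, A4 cannot be enforced without a join — not preserved.

lossless but not dependency-preserving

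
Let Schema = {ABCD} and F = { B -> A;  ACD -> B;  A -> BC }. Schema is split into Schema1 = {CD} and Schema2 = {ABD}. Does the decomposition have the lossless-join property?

No

Common attributes: Schema1 ∩ Schema2 = {D}.
No dependency enlarges {D}, so (D)⁺ = {D}.
The closure contains neither all of Schema1 = {CD} nor all of Schema2 = {ABD}, so the common attributes are not a superkey of either fragment. The join is lossy.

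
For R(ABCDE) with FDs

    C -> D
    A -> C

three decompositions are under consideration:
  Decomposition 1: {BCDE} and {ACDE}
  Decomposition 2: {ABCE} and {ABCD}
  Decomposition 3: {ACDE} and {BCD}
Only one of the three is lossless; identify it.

Decomposition 2

Decomposition 1: common = {CDE}, closure = {CDE} → lossy.
Decomposition 2: common = {ABC}, closure = {ABCD} → lossless.
Decomposition 3: common = {CD}, closure = {CD} → lossy.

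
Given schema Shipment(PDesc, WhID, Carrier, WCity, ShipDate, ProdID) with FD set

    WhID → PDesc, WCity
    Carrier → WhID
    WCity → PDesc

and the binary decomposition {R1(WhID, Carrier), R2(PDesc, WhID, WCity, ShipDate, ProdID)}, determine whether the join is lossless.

Common attributes: R1 ∩ R2 = {WhID}.
Closure of {WhID}: WhID → PDesc, WCity applies, adding PDesc, WCity. So (WhID)⁺ = {PDesc, WhID, WCity}.
The closure contains neither all of R1 = {WhID, Carrier} nor all of R2 = {PDesc, WhID, WCity, ShipDate, ProdID}, so the common attributes are not a superkey of either fragment. The join is lossy.

No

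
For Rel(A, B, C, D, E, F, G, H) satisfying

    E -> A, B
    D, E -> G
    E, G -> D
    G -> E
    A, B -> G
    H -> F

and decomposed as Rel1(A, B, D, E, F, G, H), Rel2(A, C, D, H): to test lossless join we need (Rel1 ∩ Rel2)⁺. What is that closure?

A, D, F, H

Rel1 ∩ Rel2 = {A, D, H}.
H → F applies, adding F
Closure: {A, D, F, H}.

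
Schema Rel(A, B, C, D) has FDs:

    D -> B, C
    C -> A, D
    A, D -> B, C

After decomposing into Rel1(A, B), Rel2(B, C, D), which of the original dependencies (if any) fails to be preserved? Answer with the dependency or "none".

C -> A, D

Check C → A, D: no single fragment contains all of {A, C, D}, and the restricted closure of {C} across the fragments never reaches {A, D}.
D → B, C is preserved.
A, D → B, C is preserved.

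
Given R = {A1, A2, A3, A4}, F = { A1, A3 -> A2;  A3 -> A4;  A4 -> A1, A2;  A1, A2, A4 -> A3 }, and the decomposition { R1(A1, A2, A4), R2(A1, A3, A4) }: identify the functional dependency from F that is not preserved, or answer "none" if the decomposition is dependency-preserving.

A1, A3 → A2: restricted closure across fragments reaches A2.
A3 → A4 lies within R2.
A4 → A1, A2 lies within R1.
A1, A2, A4 → A3: restricted closure across fragments reaches A3.
Every dependency is enforceable on the fragments, so the decomposition is dependency-preserving.

none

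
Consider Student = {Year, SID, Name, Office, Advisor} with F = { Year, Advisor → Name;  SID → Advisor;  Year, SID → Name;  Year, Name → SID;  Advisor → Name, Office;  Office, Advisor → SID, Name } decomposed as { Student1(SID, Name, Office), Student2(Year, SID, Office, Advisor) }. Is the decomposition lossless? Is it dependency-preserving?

lossless but not dependency-preserving

Lossless test: (SID, Office)⁺ = {SID, Name, Office, Advisor}, which contains all of one fragment — lossless.
Dependency preservation: the restricted closure of {Year, Name} across the fragments never reaches {SID}, so Year, Name → SID cannot be enforced without a join — not preserved.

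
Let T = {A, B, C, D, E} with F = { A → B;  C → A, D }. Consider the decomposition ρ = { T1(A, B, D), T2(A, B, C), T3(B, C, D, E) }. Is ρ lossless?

Chase test. Columns are A, B, C, D, E; row i has aⱼ where attribute j ∈ Ti, else bᵢⱼ.
Initial tableau (one row per fragment):
  row 1: a1 a2 b13 a4 b15
  row 2: a1 a2 a3 b24 b25
  row 3: b31 a2 a3 a4 a5
Rows 2 and 3 agree on C; apply C→A, D and equate their A, D entries.
Row 3 is now all distinguished symbols — the join is lossless.

Yes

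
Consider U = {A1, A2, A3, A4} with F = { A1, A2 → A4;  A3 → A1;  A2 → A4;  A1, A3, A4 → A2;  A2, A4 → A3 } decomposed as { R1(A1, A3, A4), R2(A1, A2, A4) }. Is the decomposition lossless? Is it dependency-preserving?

Lossless test: (A1, A4)⁺ = {A1, A4}, which is a superkey of neither fragment — lossy.
Dependency preservation: the restricted closure of {A1, A3, A4} across the fragments never reaches {A2}, so A1, A3, A4 → A2 cannot be enforced without a join — not preserved.

lossy and not dependency-preserving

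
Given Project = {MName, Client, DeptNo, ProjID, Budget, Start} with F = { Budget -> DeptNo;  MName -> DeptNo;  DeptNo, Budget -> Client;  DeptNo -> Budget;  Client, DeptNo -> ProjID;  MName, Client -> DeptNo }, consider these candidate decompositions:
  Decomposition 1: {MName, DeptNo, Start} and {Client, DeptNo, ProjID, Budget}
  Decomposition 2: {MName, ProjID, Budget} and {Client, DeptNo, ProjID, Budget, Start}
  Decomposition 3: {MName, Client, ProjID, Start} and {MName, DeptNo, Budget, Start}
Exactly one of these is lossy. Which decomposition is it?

Decomposition 1: common = {DeptNo}, closure = {Client, DeptNo, ProjID, Budget} → lossless.
Decomposition 2: common = {ProjID, Budget}, closure = {Client, DeptNo, ProjID, Budget} → lossy.
Decomposition 3: common = {MName, Start}, closure = {MName, Client, DeptNo, ProjID, Budget, Start} → lossless.

Decomposition 2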